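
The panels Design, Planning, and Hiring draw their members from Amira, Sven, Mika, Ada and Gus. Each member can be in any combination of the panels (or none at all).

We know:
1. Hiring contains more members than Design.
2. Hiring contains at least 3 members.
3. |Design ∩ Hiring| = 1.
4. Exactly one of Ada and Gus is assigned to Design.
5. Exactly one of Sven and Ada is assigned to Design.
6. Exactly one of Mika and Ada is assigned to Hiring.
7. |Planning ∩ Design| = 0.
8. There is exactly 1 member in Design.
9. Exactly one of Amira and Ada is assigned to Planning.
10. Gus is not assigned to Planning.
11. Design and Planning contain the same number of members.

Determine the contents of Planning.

From (10): Gus ∉ Planning.
Suppose Amira ∉ Planning: no assignment then satisfies all the clues, so Amira ∈ Planning.

Planning = {Amira}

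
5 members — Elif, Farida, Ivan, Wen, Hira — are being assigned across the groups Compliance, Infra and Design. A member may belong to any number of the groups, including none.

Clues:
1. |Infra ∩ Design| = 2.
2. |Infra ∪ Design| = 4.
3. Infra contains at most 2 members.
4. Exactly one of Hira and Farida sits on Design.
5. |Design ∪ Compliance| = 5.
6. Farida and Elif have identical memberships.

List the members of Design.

Design = {Elif, Farida, Ivan, Wen}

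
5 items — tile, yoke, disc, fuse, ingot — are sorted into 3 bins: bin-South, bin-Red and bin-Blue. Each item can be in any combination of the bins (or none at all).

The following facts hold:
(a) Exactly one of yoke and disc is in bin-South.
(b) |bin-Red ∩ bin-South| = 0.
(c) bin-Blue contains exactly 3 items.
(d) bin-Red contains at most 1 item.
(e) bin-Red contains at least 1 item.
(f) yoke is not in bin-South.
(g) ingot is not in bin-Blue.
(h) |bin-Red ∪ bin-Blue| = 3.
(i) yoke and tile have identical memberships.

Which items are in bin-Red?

bin-Red = {fuse}

From (f): yoke ∉ bin-South.
From (g): ingot ∉ bin-Blue.
(a) (exactly one): disc ∈ bin-South.
(i): tile matches yoke: tile ∉ bin-South.
Suppose tile ∈ bin-Red: no assignment then satisfies all the clues, so tile ∉ bin-Red.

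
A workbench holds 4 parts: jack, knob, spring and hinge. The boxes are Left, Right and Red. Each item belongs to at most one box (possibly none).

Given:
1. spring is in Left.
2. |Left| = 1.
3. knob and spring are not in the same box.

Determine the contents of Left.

From (1): spring ∈ Left.
(2): Left already has 1, so the rest are out.

Left = {spring}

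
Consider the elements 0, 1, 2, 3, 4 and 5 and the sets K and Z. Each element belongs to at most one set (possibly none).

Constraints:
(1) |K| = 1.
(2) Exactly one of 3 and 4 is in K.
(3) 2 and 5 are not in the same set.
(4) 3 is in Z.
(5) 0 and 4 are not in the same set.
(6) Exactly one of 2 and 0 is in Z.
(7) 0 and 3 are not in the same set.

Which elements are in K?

From (4): 3 ∈ Z.
(2) (exactly one): 4 ∈ K.
(5): 0 ∉ K.
(7): 0 ∉ Z.
(1): K already has 1, so the rest are out.
(6) (exactly one): 2 ∈ Z.
(3): 5 ∉ Z.

K = {4}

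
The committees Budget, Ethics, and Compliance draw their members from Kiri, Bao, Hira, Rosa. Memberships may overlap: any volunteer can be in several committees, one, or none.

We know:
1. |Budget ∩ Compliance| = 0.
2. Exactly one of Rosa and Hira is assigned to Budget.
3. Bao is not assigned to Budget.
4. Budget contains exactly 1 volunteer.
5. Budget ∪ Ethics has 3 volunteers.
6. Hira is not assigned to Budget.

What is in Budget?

From (3): Bao ∉ Budget.
From (6): Hira ∉ Budget.
(2) (exactly one): Rosa ∈ Budget.
(4): Budget already has 1, so the rest are out.

Budget = {Rosa}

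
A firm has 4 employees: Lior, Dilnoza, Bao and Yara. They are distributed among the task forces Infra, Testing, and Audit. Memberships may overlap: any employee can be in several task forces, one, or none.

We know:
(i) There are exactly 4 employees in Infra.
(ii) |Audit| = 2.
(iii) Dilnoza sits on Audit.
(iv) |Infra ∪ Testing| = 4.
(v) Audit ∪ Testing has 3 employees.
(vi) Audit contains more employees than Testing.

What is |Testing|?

1

From (iii): Dilnoza ∈ Audit.
(i): only 4 candidates remain for Infra, so all are in.
Suppose Dilnoza ∈ Testing: no assignment then satisfies all the clues, so Dilnoza ∉ Testing.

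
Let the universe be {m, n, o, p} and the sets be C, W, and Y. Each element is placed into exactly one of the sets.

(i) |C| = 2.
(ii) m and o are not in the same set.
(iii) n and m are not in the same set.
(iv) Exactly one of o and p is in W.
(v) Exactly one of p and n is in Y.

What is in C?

C = {m, p}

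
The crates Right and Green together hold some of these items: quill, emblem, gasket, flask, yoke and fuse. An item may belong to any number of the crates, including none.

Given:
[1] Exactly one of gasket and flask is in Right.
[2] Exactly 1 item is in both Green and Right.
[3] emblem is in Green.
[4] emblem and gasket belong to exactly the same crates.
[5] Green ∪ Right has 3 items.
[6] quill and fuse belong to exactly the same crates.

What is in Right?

Right = {flask}

From (3): emblem ∈ Green.
(4): gasket matches emblem: gasket ∈ Green.
Suppose quill ∈ Right: no assignment then satisfies all the clues, so quill ∉ Right.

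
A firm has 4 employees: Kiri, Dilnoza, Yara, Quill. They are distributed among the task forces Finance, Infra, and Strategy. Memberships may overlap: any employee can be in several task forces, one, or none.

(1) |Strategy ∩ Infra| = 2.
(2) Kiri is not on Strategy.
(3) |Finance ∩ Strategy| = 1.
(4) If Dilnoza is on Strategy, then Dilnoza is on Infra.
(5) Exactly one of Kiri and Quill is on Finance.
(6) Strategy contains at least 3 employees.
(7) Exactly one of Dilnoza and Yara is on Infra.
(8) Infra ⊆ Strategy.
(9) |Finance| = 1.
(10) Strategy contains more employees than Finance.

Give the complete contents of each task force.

From (2): Kiri ∉ Strategy.
(6): only 3 candidates remain for Strategy, so all are in.
(8) contrapositive: Kiri ∉ Infra.
(4): Dilnoza ∈ Infra.
(7) (exactly one): Yara ∉ Infra.
Suppose Kiri ∈ Finance: no assignment then satisfies all the clues, so Kiri ∉ Finance.

Finance = {Quill}; Infra = {Dilnoza, Quill}; Strategy = {Dilnoza, Quill, Yara}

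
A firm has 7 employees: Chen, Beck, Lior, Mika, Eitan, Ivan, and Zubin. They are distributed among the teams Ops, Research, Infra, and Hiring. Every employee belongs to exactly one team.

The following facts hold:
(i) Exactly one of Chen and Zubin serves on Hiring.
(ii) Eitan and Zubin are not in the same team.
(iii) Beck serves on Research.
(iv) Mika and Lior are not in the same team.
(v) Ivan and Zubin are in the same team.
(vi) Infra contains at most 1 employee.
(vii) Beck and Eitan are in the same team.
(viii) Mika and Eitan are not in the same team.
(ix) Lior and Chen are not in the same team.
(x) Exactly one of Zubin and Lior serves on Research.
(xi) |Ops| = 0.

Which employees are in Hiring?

Hiring = {Ivan, Mika, Zubin}

From (iii): Beck ∈ Research.
(vii): Eitan matches Beck: Eitan ∉ Ops.
(vii): Eitan matches Beck: Eitan ∈ Research.
(viii): Mika ∉ Research.
(xi): Ops already has 0, so the rest are out.
(ii): Zubin ∉ Research.
(v): Ivan matches Zubin: Ivan ∉ Research.
(x) (exactly one): Lior ∈ Research.
(ix): Chen ∉ Research.
Suppose Chen ∈ Hiring: no assignment then satisfies all the clues, so Chen ∉ Hiring.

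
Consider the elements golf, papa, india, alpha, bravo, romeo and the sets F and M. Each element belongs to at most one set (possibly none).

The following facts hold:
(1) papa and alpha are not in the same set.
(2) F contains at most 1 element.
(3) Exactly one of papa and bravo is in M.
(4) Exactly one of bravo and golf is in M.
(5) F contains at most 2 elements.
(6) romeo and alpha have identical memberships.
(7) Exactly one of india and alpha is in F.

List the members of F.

F = {india}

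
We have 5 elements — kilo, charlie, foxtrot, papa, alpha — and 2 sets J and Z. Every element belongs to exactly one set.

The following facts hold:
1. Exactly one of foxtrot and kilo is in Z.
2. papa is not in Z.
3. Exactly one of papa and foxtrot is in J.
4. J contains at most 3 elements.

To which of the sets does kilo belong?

From (2): papa ∉ Z.
Only one set left: papa ∈ J.
(3) (exactly one): foxtrot ∉ J.
Only one set left: foxtrot ∈ Z.
(1) (exactly one): kilo ∉ Z.
Only one set left: kilo ∈ J.

kilo: J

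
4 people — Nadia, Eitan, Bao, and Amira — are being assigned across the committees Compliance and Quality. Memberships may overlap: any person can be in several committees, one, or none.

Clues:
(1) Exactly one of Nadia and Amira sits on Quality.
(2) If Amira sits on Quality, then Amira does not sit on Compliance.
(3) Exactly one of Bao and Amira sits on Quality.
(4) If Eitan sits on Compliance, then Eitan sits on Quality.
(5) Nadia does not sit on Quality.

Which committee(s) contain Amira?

Amira: Quality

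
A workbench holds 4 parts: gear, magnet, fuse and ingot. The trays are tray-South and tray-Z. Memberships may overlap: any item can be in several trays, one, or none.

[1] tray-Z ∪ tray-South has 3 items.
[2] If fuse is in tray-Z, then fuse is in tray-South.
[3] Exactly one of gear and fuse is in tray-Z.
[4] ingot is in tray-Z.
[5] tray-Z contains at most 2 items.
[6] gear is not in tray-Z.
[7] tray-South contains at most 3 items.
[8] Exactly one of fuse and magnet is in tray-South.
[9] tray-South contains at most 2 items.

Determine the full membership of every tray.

tray-South = {fuse, gear}; tray-Z = {fuse, ingot}

From (4): ingot ∈ tray-Z.
From (6): gear ∉ tray-Z.
(3) (exactly one): fuse ∈ tray-Z.
(5): tray-Z already has 2, so the rest are out.
(2): fuse ∈ tray-South.
(8) (exactly one): magnet ∉ tray-South.
Suppose gear ∉ tray-South: no assignment then satisfies all the clues, so gear ∈ tray-South.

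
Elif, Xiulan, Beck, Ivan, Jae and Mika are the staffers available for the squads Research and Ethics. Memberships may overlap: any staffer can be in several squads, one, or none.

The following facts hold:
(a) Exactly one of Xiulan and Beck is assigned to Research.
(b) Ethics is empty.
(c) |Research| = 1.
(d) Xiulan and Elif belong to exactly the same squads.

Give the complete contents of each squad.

Research = {Beck}; Ethics = {}

(b): Ethics already has 0, so the rest are out.
Suppose Elif ∈ Research: no assignment then satisfies all the clues, so Elif ∉ Research.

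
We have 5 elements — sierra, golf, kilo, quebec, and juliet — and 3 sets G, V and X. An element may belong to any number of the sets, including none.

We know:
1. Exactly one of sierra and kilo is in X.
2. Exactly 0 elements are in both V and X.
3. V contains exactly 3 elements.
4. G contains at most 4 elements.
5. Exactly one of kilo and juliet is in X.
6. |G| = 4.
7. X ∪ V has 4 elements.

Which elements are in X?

X = {kilo}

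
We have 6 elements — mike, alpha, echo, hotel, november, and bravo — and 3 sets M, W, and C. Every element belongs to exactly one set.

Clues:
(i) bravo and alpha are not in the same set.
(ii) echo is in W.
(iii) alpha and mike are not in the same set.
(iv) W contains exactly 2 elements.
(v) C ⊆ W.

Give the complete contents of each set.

M = {bravo, hotel, mike, november}; W = {alpha, echo}; C = {}

From (ii): echo ∈ W.
Suppose mike ∉ M: no assignment then satisfies all the clues, so mike ∈ M.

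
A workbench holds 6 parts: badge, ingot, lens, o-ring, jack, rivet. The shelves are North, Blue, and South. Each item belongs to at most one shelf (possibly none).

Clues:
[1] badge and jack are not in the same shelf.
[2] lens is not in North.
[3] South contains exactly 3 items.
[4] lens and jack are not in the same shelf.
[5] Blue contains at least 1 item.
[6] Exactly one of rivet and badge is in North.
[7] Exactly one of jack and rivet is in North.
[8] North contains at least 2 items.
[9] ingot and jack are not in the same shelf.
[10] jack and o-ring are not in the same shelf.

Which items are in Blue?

From (2): lens ∉ North.
Suppose badge ∈ Blue: no assignment then satisfies all the clues, so badge ∉ Blue.

Blue = {jack}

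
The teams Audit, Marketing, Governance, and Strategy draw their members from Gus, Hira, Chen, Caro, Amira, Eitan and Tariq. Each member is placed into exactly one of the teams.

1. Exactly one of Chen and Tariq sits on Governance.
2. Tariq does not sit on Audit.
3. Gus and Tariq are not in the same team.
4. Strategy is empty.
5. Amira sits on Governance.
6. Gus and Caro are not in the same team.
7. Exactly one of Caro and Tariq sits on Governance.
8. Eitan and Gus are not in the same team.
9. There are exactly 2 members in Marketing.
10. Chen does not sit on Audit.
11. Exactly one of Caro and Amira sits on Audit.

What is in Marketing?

Marketing = {Chen, Gus}

From (2): Tariq ∉ Audit.
From (5): Amira ∈ Governance.
From (10): Chen ∉ Audit.
(4): Strategy already has 0, so the rest are out.
(11) (exactly one): Caro ∈ Audit.
(6): Gus ∉ Audit.
(7) (exactly one): Tariq ∈ Governance.
(1) (exactly one): Chen ∉ Governance.
(3): Gus ∉ Governance.
Only one team left: Gus ∈ Marketing.
Only one team left: Chen ∈ Marketing.
(9): Marketing already has 2, so the rest are out.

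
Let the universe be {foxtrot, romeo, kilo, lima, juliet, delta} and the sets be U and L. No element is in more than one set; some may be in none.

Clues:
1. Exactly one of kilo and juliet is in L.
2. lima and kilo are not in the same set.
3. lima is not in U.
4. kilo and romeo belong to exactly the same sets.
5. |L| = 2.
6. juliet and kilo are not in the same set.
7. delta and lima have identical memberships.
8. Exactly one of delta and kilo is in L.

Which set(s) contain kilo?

kilo: L

From (3): lima ∉ U.
(7): delta matches lima: delta ∉ U.
Suppose kilo ∈ U: no assignment then satisfies all the clues, so kilo ∉ U.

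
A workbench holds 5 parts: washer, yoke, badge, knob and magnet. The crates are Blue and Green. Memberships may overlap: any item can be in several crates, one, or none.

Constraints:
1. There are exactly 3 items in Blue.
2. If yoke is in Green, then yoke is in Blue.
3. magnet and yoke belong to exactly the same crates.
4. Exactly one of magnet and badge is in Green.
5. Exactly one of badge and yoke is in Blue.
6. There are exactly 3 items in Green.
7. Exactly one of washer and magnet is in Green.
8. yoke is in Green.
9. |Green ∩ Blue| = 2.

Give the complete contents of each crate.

Blue = {magnet, washer, yoke}; Green = {knob, magnet, yoke}

From (8): yoke ∈ Green.
(2): yoke ∈ Blue.
(3): magnet matches yoke: magnet ∈ Blue.
(3): magnet matches yoke: magnet ∈ Green.
(4) (exactly one): badge ∉ Green.
(5) (exactly one): badge ∉ Blue.
(7) (exactly one): washer ∉ Green.
(6): only 3 candidates remain for Green, so all are in.
Suppose washer ∉ Blue: no assignment then satisfies all the clues, so washer ∈ Blue.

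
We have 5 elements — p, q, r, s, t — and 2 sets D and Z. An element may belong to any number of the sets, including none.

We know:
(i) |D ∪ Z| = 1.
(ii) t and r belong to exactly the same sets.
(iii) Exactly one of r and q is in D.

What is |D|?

1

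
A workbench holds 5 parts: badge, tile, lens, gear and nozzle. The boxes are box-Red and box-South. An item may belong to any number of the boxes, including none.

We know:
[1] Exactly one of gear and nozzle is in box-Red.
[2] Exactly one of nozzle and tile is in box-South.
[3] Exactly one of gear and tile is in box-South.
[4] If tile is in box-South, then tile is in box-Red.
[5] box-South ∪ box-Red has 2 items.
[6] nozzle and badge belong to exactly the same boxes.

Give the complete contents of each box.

box-Red = {gear, tile}; box-South = {tile}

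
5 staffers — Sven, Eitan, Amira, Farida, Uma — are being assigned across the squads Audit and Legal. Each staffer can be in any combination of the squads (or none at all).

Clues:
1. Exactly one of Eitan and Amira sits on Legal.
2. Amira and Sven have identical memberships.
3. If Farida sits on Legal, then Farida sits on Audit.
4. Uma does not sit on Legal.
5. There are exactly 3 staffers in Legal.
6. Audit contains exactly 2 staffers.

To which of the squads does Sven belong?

Sven: Legal

From (4): Uma ∉ Legal.
Suppose Sven ∈ Audit: no assignment then satisfies all the clues, so Sven ∉ Audit.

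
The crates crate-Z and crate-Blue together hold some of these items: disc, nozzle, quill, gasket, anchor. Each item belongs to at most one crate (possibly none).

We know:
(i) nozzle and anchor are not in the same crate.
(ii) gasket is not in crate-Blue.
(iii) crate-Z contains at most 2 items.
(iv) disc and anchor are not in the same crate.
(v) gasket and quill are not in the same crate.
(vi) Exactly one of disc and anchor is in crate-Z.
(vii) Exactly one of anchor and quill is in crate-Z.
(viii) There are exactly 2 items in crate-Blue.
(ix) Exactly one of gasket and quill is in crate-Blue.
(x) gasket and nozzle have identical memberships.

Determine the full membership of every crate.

From (ii): gasket ∉ crate-Blue.
(ix) (exactly one): quill ∈ crate-Blue.
(x): nozzle matches gasket: nozzle ∉ crate-Blue.
(vii) (exactly one): anchor ∈ crate-Z.
(viii): only 2 candidates remain for crate-Blue, so all are in.
(i): nozzle ∉ crate-Z.
(x): gasket matches nozzle: gasket ∉ crate-Z.

crate-Z = {anchor}; crate-Blue = {disc, quill}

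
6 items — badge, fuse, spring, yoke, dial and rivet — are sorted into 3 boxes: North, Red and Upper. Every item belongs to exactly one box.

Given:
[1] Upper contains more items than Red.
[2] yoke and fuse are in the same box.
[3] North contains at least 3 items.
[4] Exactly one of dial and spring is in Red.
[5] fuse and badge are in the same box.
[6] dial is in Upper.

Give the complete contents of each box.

North = {badge, fuse, yoke}; Red = {spring}; Upper = {dial, rivet}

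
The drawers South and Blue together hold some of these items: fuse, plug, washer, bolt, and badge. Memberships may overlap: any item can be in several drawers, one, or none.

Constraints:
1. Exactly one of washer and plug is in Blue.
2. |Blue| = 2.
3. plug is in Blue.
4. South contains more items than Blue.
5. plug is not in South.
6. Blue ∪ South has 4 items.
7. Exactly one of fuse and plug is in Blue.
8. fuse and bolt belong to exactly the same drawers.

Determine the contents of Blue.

From (3): plug ∈ Blue.
From (5): plug ∉ South.
(1) (exactly one): washer ∉ Blue.
(7) (exactly one): fuse ∉ Blue.
(8): bolt matches fuse: bolt ∉ Blue.
(2): only 2 candidates remain for Blue, so all are in.

Blue = {badge, plug}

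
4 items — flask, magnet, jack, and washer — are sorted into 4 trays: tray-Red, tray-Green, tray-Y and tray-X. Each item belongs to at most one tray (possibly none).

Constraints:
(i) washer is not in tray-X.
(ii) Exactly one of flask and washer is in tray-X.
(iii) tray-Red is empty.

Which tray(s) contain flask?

From (i): washer ∉ tray-X.
(ii) (exactly one): flask ∈ tray-X.
(iii): tray-Red already has 0, so the rest are out.

flask: tray-X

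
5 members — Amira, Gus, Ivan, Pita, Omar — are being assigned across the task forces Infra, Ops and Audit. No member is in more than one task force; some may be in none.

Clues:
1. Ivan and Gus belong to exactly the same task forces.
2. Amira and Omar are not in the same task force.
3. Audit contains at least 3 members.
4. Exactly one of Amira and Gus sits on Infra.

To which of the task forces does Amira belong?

Amira: Infra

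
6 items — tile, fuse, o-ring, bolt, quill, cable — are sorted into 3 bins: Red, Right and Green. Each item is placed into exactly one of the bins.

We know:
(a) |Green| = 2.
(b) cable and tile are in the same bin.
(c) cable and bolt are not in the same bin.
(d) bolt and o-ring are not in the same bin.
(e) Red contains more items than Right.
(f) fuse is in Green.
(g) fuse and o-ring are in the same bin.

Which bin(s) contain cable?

From (f): fuse ∈ Green.
(g): o-ring matches fuse: o-ring ∉ Red.
(g): o-ring matches fuse: o-ring ∉ Right.
(g): o-ring matches fuse: o-ring ∈ Green.
(a): Green already has 2, so the rest are out.
Suppose cable ∉ Red: no assignment then satisfies all the clues, so cable ∈ Red.

cable: Red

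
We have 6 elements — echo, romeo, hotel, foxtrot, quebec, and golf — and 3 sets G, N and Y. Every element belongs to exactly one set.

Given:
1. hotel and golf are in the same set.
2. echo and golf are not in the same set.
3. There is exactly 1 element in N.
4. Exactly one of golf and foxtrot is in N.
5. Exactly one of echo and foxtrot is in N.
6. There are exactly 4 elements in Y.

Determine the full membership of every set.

G = {echo}; N = {foxtrot}; Y = {golf, hotel, quebec, romeo}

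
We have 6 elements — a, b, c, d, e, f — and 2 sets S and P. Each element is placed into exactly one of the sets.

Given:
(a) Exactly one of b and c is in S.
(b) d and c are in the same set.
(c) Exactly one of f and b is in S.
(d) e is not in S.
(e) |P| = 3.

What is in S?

S = {c, d, f}

From (d): e ∉ S.
Only one set left: e ∈ P.
Suppose a ∈ S: no assignment then satisfies all the clues, so a ∉ S.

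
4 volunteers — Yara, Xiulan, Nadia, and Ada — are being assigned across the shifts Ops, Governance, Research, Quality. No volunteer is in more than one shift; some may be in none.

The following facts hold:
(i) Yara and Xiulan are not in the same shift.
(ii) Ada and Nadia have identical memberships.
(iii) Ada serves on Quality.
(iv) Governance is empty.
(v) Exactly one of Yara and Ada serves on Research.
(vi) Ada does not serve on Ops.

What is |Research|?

1

From (iii): Ada ∈ Quality.
(ii): Nadia matches Ada: Nadia ∉ Ops.
(ii): Nadia matches Ada: Nadia ∉ Governance.
(ii): Nadia matches Ada: Nadia ∉ Research.
(ii): Nadia matches Ada: Nadia ∈ Quality.
(iv): Governance already has 0, so the rest are out.
(v) (exactly one): Yara ∈ Research.
(i): Xiulan ∉ Research.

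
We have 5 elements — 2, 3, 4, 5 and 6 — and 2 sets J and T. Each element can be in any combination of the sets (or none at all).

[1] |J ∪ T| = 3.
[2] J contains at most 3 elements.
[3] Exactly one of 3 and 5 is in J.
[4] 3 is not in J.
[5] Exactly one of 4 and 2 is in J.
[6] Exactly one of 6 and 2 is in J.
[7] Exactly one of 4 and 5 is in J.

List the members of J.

From (4): 3 ∉ J.
(3) (exactly one): 5 ∈ J.
(7) (exactly one): 4 ∉ J.
(5) (exactly one): 2 ∈ J.
(6) (exactly one): 6 ∉ J.

J = {2, 5}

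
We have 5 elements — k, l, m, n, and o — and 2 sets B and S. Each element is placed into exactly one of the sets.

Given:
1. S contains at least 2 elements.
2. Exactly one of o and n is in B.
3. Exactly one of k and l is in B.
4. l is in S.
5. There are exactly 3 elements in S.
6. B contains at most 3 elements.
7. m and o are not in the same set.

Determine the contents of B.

B = {k, o}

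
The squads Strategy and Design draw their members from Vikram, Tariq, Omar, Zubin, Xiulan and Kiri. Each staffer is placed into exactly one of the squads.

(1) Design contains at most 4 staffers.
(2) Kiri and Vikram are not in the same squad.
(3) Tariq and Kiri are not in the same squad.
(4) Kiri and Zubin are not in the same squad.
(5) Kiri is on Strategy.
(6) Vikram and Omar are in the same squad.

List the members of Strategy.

From (5): Kiri ∈ Strategy.
(2): Vikram ∉ Strategy.
(3): Tariq ∉ Strategy.
(4): Zubin ∉ Strategy.
(6): Omar matches Vikram: Omar ∉ Strategy.
Only one squad left: Vikram ∈ Design.
Only one squad left: Tariq ∈ Design.
Only one squad left: Omar ∈ Design.
Only one squad left: Zubin ∈ Design.
(1): Design already has 4, so the rest are out.
Only one squad left: Xiulan ∈ Strategy.

Strategy = {Kiri, Xiulan}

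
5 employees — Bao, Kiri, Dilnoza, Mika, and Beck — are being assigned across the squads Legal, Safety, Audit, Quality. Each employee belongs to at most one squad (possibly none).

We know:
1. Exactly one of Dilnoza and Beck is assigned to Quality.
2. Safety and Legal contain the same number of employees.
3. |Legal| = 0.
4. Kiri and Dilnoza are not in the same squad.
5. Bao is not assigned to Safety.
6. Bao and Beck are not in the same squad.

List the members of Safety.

Safety = {}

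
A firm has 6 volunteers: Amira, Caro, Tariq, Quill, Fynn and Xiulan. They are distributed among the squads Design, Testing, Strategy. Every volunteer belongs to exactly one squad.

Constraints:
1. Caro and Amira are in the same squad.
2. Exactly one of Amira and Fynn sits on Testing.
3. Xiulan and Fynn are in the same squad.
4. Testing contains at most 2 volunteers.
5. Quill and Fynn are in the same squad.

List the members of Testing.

Testing = {Amira, Caro}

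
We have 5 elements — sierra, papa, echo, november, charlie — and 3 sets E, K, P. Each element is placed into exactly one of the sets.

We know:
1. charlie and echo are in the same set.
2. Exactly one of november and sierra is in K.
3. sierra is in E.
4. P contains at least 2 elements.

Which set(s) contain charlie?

charlie: P

From (3): sierra ∈ E.
(2) (exactly one): november ∈ K.
Suppose charlie ∈ E: no assignment then satisfies all the clues, so charlie ∉ E.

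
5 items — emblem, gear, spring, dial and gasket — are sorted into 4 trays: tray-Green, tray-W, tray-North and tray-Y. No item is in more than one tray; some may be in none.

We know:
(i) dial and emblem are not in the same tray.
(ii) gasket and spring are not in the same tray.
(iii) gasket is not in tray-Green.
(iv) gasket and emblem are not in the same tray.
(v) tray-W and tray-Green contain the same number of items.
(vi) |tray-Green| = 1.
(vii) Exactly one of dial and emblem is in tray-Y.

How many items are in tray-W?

1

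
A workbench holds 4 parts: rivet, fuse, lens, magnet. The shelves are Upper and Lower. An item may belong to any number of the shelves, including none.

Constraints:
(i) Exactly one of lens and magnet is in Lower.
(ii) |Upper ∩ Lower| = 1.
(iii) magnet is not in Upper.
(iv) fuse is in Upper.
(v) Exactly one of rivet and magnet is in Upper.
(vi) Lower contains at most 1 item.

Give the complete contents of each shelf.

From (iii): magnet ∉ Upper.
From (iv): fuse ∈ Upper.
(v) (exactly one): rivet ∈ Upper.
Suppose rivet ∈ Lower: no assignment then satisfies all the clues, so rivet ∉ Lower.

Upper = {fuse, lens, rivet}; Lower = {lens}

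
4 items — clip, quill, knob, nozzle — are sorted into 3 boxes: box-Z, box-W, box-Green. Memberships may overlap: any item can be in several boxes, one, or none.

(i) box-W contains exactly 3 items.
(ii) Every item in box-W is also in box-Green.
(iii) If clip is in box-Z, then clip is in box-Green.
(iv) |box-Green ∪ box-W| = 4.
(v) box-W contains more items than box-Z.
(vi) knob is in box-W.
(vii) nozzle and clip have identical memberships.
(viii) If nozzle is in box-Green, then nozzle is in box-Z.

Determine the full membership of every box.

box-Z = {clip, nozzle}; box-W = {clip, knob, nozzle}; box-Green = {clip, knob, nozzle, quill}

From (vi): knob ∈ box-W.
(ii) with knob ∈ box-W: knob ∈ box-Green.
Suppose clip ∉ box-Z: no assignment then satisfies all the clues, so clip ∈ box-Z.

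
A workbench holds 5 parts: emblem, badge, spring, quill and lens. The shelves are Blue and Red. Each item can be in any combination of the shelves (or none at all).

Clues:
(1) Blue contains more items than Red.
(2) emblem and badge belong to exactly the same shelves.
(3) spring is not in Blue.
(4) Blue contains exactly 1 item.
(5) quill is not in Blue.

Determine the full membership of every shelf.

Blue = {lens}; Red = {}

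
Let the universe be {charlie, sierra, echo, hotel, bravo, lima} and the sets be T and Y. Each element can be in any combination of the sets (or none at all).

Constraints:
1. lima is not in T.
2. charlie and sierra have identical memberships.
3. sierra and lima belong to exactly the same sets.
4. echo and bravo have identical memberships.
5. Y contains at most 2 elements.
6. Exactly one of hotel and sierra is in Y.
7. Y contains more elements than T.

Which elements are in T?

T = {}

From (1): lima ∉ T.
(3): sierra matches lima: sierra ∉ T.
(2): charlie matches sierra: charlie ∉ T.
Suppose echo ∈ T: no assignment then satisfies all the clues, so echo ∉ T.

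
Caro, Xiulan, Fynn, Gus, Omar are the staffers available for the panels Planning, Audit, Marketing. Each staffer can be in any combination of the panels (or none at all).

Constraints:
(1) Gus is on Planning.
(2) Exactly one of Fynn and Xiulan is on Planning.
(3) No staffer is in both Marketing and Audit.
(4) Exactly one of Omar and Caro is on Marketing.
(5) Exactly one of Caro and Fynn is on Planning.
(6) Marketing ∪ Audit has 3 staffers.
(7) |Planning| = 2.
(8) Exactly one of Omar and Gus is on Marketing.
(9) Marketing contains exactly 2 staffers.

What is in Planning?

Planning = {Fynn, Gus}

From (1): Gus ∈ Planning.
Suppose Caro ∈ Planning: no assignment then satisfies all the clues, so Caro ∉ Planning.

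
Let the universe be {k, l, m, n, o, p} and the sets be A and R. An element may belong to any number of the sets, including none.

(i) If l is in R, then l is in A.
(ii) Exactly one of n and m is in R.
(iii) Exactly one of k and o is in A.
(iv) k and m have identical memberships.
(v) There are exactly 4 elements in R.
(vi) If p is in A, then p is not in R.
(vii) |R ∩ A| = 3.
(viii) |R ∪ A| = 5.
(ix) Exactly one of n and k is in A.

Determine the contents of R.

R = {k, l, m, o}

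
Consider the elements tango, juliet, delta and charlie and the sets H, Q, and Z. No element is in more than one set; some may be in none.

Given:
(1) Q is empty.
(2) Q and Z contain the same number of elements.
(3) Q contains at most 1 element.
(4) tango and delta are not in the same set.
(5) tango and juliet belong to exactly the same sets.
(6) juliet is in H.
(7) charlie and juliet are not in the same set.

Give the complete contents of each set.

H = {juliet, tango}; Q = {}; Z = {}

From (6): juliet ∈ H.
(1): Q already has 0, so the rest are out.
(5): tango matches juliet: tango ∈ H.
(7): charlie ∉ H.
(4): delta ∉ H.
Suppose delta ∈ Z: no assignment then satisfies all the clues, so delta ∉ Z.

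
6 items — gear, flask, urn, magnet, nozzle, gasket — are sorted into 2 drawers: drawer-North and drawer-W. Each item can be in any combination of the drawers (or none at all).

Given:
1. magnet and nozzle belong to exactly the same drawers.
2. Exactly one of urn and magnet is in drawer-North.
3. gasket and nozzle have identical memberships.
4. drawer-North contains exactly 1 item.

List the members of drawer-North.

drawer-North = {urn}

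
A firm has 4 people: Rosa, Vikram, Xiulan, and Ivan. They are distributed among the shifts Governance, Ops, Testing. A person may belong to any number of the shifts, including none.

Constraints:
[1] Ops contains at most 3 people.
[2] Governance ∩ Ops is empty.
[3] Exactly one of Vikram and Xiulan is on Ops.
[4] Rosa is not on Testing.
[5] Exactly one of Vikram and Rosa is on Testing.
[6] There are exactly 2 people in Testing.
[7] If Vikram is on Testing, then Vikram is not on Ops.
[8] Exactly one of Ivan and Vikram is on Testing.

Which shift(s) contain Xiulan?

Xiulan: Ops, Testing

From (4): Rosa ∉ Testing.
(5) (exactly one): Vikram ∈ Testing.
(7): Vikram ∉ Ops.
(8) (exactly one): Ivan ∉ Testing.
(3) (exactly one): Xiulan ∈ Ops.
(6): only 2 candidates remain for Testing, so all are in.
(2) (disjoint): Xiulan ∉ Governance.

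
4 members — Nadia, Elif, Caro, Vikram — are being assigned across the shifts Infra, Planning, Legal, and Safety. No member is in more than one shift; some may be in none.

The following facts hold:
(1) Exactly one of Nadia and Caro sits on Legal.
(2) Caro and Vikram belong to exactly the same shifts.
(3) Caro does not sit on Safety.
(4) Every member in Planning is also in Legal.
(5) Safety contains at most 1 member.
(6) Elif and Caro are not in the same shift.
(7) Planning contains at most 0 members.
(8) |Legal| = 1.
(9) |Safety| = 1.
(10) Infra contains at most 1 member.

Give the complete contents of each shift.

Infra = {}; Planning = {}; Legal = {Nadia}; Safety = {Elif}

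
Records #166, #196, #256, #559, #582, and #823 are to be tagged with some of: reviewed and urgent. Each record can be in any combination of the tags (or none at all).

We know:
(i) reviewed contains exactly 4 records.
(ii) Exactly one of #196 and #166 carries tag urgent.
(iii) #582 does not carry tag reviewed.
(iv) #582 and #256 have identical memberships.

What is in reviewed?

From (iii): #582 ∉ reviewed.
(iv): #256 matches #582: #256 ∉ reviewed.
(i): only 4 candidates remain for reviewed, so all are in.

reviewed = {#166, #196, #559, #823}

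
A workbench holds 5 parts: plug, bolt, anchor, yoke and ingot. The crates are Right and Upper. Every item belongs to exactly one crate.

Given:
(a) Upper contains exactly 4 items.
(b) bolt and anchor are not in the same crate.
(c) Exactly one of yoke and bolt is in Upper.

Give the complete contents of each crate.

Right = {bolt}; Upper = {anchor, ingot, plug, yoke}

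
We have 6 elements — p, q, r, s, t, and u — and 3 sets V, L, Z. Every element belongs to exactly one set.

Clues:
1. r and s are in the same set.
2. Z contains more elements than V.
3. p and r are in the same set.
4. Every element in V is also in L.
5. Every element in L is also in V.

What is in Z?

Z = {p, q, r, s, t, u}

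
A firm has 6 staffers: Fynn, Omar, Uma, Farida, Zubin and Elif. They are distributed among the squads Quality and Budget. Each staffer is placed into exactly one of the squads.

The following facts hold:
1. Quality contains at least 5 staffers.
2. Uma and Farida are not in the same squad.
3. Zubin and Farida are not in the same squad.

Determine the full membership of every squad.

Quality = {Elif, Fynn, Omar, Uma, Zubin}; Budget = {Farida}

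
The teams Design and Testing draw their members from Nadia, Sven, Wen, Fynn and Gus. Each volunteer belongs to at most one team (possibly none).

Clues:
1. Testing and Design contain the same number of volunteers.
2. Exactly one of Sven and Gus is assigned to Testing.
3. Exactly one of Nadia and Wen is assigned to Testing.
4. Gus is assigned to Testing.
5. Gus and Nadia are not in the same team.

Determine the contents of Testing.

From (4): Gus ∈ Testing.
(2) (exactly one): Sven ∉ Testing.
(5): Nadia ∉ Testing.
(3) (exactly one): Wen ∈ Testing.
Suppose Fynn ∈ Testing: no assignment then satisfies all the clues, so Fynn ∉ Testing.

Testing = {Gus, Wen}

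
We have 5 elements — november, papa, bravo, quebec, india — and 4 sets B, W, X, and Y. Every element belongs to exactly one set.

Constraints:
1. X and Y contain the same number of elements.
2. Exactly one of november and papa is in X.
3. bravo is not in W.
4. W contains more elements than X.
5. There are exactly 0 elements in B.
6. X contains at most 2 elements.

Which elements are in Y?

Y = {bravo}

From (3): bravo ∉ W.
(5): B already has 0, so the rest are out.
Suppose november ∈ Y: no assignment then satisfies all the clues, so november ∉ Y.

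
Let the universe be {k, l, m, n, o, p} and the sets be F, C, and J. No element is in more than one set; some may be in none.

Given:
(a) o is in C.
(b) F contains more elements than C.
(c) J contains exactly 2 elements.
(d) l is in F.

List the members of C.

From (a): o ∈ C.
From (d): l ∈ F.
Suppose k ∈ C: no assignment then satisfies all the clues, so k ∉ C.

C = {o}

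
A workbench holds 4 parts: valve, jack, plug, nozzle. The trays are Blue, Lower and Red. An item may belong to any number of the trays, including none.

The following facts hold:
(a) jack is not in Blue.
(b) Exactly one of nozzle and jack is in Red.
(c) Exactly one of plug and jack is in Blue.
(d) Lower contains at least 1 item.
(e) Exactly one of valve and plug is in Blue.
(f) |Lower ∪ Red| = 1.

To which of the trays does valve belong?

valve: none

From (a): jack ∉ Blue.
(c) (exactly one): plug ∈ Blue.
(e) (exactly one): valve ∉ Blue.
Suppose valve ∈ Lower: no assignment then satisfies all the clues, so valve ∉ Lower.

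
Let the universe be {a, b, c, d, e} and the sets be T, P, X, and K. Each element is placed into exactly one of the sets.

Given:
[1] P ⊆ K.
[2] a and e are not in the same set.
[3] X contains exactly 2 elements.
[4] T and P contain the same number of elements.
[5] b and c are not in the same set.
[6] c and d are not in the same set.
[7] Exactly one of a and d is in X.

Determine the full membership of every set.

T = {}; P = {}; X = {a, c}; K = {b, d, e}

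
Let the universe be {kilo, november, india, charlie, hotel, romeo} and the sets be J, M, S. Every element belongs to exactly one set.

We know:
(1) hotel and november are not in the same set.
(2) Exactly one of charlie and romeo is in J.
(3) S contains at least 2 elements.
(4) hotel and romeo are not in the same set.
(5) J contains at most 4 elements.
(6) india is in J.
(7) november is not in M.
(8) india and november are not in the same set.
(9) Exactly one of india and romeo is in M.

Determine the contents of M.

M = {romeo}

From (6): india ∈ J.
From (7): november ∉ M.
(8): november ∉ J.
(9) (exactly one): romeo ∈ M.
Only one set left: november ∈ S.
(1): hotel ∉ S.
(2) (exactly one): charlie ∈ J.
(3): only 2 candidates remain for S, so all are in.
(4): hotel ∉ M.
Only one set left: hotel ∈ J.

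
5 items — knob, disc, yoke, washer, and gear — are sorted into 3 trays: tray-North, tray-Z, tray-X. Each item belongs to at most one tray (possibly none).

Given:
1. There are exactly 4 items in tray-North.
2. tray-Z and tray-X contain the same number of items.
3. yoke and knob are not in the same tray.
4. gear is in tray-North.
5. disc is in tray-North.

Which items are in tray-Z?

tray-Z = {}

From (4): gear ∈ tray-North.
From (5): disc ∈ tray-North.
Suppose knob ∈ tray-Z: no assignment then satisfies all the clues, so knob ∉ tray-Z.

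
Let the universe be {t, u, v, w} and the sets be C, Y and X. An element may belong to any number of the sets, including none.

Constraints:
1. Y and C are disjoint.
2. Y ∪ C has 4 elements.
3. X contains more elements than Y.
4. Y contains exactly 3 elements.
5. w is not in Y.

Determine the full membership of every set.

C = {w}; Y = {t, u, v}; X = {t, u, v, w}

From (5): w ∉ Y.
(4): only 3 candidates remain for Y, so all are in.
(1) (disjoint): t ∉ C.
(1) (disjoint): u ∉ C.
(1) (disjoint): v ∉ C.
Suppose t ∉ X: no assignment then satisfies all the clues, so t ∈ X.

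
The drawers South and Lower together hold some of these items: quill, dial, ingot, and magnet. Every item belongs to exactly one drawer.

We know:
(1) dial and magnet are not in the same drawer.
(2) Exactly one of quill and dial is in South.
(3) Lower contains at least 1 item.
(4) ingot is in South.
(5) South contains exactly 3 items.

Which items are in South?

South = {ingot, magnet, quill}

From (4): ingot ∈ South.
Suppose quill ∉ South: no assignment then satisfies all the clues, so quill ∈ South.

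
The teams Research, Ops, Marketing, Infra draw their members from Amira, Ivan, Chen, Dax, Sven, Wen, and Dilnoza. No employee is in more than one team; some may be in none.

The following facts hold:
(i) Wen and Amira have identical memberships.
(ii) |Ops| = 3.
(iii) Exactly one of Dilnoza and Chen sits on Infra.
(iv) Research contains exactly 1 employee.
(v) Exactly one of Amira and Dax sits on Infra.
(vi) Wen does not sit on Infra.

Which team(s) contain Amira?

Amira: Ops

From (vi): Wen ∉ Infra.
(i): Amira matches Wen: Amira ∉ Infra.
(v) (exactly one): Dax ∈ Infra.
Suppose Amira ∈ Research: no assignment then satisfies all the clues, so Amira ∉ Research.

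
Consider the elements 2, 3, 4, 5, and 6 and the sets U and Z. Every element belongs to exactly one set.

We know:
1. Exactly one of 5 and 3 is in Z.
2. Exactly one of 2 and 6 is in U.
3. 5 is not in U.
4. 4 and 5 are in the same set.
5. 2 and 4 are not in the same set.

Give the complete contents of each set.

U = {2, 3}; Z = {4, 5, 6}

From (3): 5 ∉ U.
(4): 4 matches 5: 4 ∉ U.
Only one set left: 4 ∈ Z.
Only one set left: 5 ∈ Z.
(1) (exactly one): 3 ∉ Z.
(5): 2 ∉ Z.
Only one set left: 2 ∈ U.
Only one set left: 3 ∈ U.
(2) (exactly one): 6 ∉ U.
Only one set left: 6 ∈ Z.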